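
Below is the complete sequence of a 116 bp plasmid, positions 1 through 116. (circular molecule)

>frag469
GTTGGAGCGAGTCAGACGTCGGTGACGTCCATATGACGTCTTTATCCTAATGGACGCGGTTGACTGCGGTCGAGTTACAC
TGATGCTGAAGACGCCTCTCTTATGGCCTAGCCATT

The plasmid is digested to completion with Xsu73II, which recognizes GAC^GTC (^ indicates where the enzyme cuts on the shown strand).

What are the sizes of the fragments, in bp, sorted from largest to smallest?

96, 11, 9 bp

Xsu73II sites (GACGTC) start at positions 15, 24, 35.
Xsu73II cuts after base 3 of each site, so after positions 17, 26, 37.
Circular molecule, 3 cuts → 3 fragments:
  18–26 → 9 bp
  27–37 → 11 bp
  38–116 then 1–17 → 79 + 17 = 96 bp
Sorted largest to smallest: 96, 11, 9 bp.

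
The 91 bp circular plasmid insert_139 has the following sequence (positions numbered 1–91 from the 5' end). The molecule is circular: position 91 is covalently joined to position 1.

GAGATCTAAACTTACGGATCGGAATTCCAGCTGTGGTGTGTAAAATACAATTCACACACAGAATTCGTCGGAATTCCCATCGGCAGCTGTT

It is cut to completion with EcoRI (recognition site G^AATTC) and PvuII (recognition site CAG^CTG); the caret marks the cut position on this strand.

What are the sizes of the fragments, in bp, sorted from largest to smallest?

EcoRI sites (GAATTC) start at positions 22, 61, 71.
EcoRI cuts after the first base of each site, so after positions 22, 61, 71.
PvuII sites (CAGCTG) start at positions 28, 84.
PvuII cuts after base 3 of each site, so after positions 30, 86.
Combined cut positions: 22, 30, 61, 71, 86.
Circular molecule, 5 cuts → 5 fragments:
  23–30 → 8 bp
  31–61 → 31 bp
  62–71 → 10 bp
  72–86 → 15 bp
  87–91 then 1–22 → 5 + 22 = 27 bp
Sorted largest to smallest: 31, 27, 15, 10, 8 bp.

31, 27, 15, 10, 8 bp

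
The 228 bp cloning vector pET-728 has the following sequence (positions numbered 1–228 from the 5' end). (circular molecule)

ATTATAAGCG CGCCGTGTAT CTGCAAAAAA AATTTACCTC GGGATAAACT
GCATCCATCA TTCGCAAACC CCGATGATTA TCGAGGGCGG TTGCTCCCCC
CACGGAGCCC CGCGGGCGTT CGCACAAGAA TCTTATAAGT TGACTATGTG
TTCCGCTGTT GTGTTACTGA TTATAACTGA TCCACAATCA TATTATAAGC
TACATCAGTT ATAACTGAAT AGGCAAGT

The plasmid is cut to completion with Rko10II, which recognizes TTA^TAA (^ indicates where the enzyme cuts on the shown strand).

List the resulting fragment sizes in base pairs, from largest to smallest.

131, 38, 22, 21, 16 bp

Rko10II sites (TTATAA) start at positions 2, 133, 171, 193, 209.
Rko10II cuts after base 3 of each site, so after positions 4, 135, 173, 195, 211.
Circular molecule, 5 cuts → 5 fragments:
  5–135 → 131 bp
  136–173 → 38 bp
  174–195 → 22 bp
  196–211 → 16 bp
  212–228 then 1–4 → 17 + 4 = 21 bp
Sorted largest to smallest: 131, 38, 22, 21, 16 bp.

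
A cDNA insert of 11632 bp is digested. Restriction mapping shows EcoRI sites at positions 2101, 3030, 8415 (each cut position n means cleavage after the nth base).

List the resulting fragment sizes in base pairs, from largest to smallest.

Linear molecule, 3 cuts → 4 fragments:
  2101 − 0 = 2101 bp
  3030 − 2101 = 929 bp
  8415 − 3030 = 5385 bp
  11632 − 8415 = 3217 bp
Sorted largest to smallest: 5385, 3217, 2101, 929 bp.

5385, 3217, 2101, 929 bp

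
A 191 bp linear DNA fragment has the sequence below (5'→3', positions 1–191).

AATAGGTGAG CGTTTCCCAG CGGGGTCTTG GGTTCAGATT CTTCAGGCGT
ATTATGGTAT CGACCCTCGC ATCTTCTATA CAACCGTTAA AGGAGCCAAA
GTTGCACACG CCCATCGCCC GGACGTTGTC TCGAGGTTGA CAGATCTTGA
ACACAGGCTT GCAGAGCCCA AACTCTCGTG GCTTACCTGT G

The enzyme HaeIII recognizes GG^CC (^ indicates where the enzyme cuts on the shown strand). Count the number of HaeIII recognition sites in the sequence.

0

No occurrence of GGCC is present in the sequence.
HaeIII does not cut: 0 sites.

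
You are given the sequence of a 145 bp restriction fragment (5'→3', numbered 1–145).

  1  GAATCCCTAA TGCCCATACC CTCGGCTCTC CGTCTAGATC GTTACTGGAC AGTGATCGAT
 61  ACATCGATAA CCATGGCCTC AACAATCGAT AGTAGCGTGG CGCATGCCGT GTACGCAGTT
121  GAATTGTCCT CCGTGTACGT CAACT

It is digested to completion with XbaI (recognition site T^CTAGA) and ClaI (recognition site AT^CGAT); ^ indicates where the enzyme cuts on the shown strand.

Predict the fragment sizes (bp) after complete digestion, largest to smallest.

The XbaI site (TCTAGA) starts at position 33.
XbaI cuts after the first base of each site, so after position 33.
ClaI sites (ATCGAT) start at positions 55, 63, 85.
ClaI cuts after base 2 of each site, so after positions 56, 64, 86.
Combined cut positions: 33, 56, 64, 86.
Linear molecule, 4 cuts → 5 fragments:
  1–33 → 33 bp
  34–56 → 23 bp
  57–64 → 8 bp
  65–86 → 22 bp
  87–145 → 59 bp
Sorted largest to smallest: 59, 33, 23, 22, 8 bp.

59, 33, 23, 22, 8 bp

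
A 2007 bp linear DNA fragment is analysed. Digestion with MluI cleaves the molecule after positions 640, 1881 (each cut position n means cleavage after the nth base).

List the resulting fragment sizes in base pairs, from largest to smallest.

1241, 640, 126 bp

Linear molecule, 2 cuts → 3 fragments:
  640 − 0 = 640 bp
  1881 − 640 = 1241 bp
  2007 − 1881 = 126 bp
Sorted largest to smallest: 1241, 640, 126 bp.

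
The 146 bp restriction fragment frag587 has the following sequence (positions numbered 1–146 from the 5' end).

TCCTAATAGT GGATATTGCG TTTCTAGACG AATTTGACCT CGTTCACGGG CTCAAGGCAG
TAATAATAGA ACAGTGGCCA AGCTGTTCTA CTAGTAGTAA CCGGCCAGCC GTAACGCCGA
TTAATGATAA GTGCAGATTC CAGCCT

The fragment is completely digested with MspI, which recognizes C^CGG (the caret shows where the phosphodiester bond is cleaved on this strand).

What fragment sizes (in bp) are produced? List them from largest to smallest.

The MspI site (CCGG) starts at position 101.
MspI cuts after the first base of each site, so after position 101.
Linear molecule, 1 cut → 2 fragments:
  1–101 → 101 bp
  102–146 → 45 bp
Sorted largest to smallest: 101, 45 bp.

101, 45 bp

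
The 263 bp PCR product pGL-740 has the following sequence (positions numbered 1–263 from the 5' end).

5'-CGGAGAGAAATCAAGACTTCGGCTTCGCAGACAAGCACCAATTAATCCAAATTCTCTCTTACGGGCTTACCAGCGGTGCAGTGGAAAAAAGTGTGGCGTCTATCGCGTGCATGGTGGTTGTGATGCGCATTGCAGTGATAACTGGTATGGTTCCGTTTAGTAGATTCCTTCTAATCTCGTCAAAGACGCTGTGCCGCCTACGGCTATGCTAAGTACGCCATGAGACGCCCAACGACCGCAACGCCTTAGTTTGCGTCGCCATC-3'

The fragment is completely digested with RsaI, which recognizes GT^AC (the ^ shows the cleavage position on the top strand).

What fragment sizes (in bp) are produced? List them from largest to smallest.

The RsaI site (GTAC) starts at position 213.
RsaI cuts after base 2 of each site, so after position 214.
Linear molecule, 1 cut → 2 fragments:
  1–214 → 214 bp
  215–263 → 49 bp
Sorted largest to smallest: 214, 49 bp.

214, 49 bp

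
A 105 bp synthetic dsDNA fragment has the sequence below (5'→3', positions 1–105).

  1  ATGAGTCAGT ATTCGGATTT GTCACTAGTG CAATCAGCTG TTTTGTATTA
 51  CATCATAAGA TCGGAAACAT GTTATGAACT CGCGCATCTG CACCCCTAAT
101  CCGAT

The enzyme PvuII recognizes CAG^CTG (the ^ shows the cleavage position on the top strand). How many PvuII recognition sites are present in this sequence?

CAGCTG occurs starting at position 35.
PvuII cuts at 1 site.

1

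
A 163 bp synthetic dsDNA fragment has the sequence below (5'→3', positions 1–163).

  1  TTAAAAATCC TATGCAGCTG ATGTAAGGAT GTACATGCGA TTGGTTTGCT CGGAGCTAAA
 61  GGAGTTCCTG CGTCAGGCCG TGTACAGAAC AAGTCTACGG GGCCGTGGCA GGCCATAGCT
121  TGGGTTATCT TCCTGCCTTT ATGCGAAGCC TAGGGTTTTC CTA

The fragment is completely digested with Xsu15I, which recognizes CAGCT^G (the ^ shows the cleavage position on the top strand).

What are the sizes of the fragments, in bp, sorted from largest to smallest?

The Xsu15I site (CAGCTG) starts at position 15.
Xsu15I cuts after base 5 of each site (before the last base), so after position 19.
Linear molecule, 1 cut → 2 fragments:
  1–19 → 19 bp
  20–163 → 144 bp
Sorted largest to smallest: 144, 19 bp.

144, 19 bp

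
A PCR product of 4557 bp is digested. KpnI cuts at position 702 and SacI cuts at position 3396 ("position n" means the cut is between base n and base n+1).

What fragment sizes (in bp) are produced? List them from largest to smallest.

2694, 1161, 702 bp

Combined cut positions (sorted): 702, 3396.
Linear molecule, 2 cuts → 3 fragments:
  702 − 0 = 702 bp
  3396 − 702 = 2694 bp
  4557 − 3396 = 1161 bp
Sorted largest to smallest: 2694, 1161, 702 bp.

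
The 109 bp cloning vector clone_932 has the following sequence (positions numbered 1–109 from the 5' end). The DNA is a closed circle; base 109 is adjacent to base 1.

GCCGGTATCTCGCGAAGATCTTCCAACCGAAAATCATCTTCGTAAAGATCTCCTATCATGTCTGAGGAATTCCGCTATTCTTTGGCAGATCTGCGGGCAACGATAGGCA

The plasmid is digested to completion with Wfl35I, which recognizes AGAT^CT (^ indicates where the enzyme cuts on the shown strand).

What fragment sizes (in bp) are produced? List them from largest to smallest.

41, 38, 30 bp

Wfl35I sites (AGATCT) start at positions 16, 46, 87.
Wfl35I cuts after base 4 of each site, so after positions 19, 49, 90.
Circular molecule, 3 cuts → 3 fragments:
  20–49 → 30 bp
  50–90 → 41 bp
  91–109 then 1–19 → 19 + 19 = 38 bp
Sorted largest to smallest: 41, 38, 30 bp.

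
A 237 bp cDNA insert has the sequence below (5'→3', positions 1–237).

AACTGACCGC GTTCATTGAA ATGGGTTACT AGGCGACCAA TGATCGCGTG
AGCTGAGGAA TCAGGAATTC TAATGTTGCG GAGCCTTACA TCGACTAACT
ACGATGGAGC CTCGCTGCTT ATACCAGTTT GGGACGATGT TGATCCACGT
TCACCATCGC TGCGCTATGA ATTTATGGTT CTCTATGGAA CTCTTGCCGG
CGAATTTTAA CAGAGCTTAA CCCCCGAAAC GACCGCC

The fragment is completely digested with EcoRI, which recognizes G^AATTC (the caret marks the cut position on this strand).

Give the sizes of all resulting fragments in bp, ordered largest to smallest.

The EcoRI site (GAATTC) starts at position 65.
EcoRI cuts after the first base of each site, so after position 65.
Linear molecule, 1 cut → 2 fragments:
  1–65 → 65 bp
  66–237 → 172 bp
Sorted largest to smallest: 172, 65 bp.

172, 65 bp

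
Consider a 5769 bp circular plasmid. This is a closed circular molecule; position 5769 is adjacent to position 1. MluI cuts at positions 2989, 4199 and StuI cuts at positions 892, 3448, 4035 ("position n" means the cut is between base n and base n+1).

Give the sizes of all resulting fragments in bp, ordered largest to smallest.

Combined cut positions (sorted): 892, 2989, 3448, 4035, 4199.
Circular molecule, 5 cuts → 5 fragments:
  2989 − 892 = 2097 bp
  3448 − 2989 = 459 bp
  4035 − 3448 = 587 bp
  4199 − 4035 = 164 bp
  wrap: 5769 − 4199 + 892 = 2462 bp
Sorted largest to smallest: 2462, 2097, 587, 459, 164 bp.

2462, 2097, 587, 459, 164 bp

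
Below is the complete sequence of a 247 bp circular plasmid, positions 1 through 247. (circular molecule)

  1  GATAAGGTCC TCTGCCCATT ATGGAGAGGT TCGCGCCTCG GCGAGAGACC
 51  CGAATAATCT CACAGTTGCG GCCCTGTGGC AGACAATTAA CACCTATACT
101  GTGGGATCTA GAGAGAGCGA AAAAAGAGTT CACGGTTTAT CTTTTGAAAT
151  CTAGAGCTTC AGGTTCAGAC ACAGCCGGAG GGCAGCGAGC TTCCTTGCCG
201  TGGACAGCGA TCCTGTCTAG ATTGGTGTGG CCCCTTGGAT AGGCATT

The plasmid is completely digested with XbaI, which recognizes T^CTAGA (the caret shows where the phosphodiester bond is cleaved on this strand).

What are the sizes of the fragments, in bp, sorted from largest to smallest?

XbaI sites (TCTAGA) start at positions 107, 150, 216.
XbaI cuts after the first base of each site, so after positions 107, 150, 216.
Circular molecule, 3 cuts → 3 fragments:
  108–150 → 43 bp
  151–216 → 66 bp
  217–247 then 1–107 → 31 + 107 = 138 bp
Sorted largest to smallest: 138, 66, 43 bp.

138, 66, 43 bp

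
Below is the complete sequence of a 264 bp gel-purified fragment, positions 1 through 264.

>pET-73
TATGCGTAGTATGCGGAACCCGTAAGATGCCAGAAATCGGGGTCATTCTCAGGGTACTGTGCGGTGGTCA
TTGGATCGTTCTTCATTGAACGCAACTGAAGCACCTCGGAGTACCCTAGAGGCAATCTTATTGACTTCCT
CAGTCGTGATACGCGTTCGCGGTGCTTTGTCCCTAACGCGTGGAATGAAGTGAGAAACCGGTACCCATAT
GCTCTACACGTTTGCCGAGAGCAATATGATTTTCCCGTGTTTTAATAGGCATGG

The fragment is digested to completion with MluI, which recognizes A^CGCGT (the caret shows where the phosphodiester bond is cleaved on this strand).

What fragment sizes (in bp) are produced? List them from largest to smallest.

MluI sites (ACGCGT) start at positions 151, 176.
MluI cuts after the first base of each site, so after positions 151, 176.
Linear molecule, 2 cuts → 3 fragments:
  1–151 → 151 bp
  152–176 → 25 bp
  177–264 → 88 bp
Sorted largest to smallest: 151, 88, 25 bp.

151, 88, 25 bp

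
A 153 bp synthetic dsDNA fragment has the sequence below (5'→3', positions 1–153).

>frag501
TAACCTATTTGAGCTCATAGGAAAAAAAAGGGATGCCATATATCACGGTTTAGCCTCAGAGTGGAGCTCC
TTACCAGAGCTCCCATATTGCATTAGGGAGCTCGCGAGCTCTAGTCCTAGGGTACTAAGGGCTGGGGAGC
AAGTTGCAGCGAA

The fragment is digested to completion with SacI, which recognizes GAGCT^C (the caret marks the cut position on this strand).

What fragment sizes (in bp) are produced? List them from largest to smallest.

53, 43, 21, 15, 13, 8 bp

SacI sites (GAGCTC) start at positions 11, 64, 77, 98, 106.
SacI cuts after base 5 of each site (before the last base), so after positions 15, 68, 81, 102, 110.
Linear molecule, 5 cuts → 6 fragments:
  1–15 → 15 bp
  16–68 → 53 bp
  69–81 → 13 bp
  82–102 → 21 bp
  103–110 → 8 bp
  111–153 → 43 bp
Sorted largest to smallest: 53, 43, 21, 15, 13, 8 bp.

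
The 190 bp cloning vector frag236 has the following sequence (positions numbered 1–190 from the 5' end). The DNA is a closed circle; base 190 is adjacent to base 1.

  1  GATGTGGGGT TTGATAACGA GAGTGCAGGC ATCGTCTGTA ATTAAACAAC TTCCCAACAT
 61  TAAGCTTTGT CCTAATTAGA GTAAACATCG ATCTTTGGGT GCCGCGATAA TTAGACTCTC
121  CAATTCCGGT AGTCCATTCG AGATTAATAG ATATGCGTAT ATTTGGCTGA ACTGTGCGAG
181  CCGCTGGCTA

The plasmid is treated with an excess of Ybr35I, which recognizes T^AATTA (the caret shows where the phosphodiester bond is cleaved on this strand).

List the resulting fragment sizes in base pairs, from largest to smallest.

121, 35, 34 bp

Ybr35I sites (TAATTA) start at positions 39, 73, 108.
Ybr35I cuts after the first base of each site, so after positions 39, 73, 108.
Circular molecule, 3 cuts → 3 fragments:
  40–73 → 34 bp
  74–108 → 35 bp
  109–190 then 1–39 → 82 + 39 = 121 bp
Sorted largest to smallest: 121, 35, 34 bp.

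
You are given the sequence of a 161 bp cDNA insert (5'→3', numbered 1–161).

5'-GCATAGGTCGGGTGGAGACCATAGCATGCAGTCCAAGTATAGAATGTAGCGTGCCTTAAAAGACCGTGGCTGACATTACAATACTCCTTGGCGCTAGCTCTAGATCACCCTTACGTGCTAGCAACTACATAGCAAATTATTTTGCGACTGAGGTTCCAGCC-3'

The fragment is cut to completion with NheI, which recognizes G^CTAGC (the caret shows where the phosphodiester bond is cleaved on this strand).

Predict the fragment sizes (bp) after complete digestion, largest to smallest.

93, 44, 24 bp

NheI sites (GCTAGC) start at positions 93, 117.
NheI cuts after the first base of each site, so after positions 93, 117.
Linear molecule, 2 cuts → 3 fragments:
  1–93 → 93 bp
  94–117 → 24 bp
  118–161 → 44 bp
Sorted largest to smallest: 93, 44, 24 bp.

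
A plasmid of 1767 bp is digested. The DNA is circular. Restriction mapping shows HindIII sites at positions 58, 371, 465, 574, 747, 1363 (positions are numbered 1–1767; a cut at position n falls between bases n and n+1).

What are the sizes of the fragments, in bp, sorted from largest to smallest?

616, 462, 313, 173, 109, 94 bp

Circular molecule, 6 cuts → 6 fragments:
  371 − 58 = 313 bp
  465 − 371 = 94 bp
  574 − 465 = 109 bp
  747 − 574 = 173 bp
  1363 − 747 = 616 bp
  wrap: 1767 − 1363 + 58 = 462 bp
Sorted largest to smallest: 616, 462, 313, 173, 109, 94 bp.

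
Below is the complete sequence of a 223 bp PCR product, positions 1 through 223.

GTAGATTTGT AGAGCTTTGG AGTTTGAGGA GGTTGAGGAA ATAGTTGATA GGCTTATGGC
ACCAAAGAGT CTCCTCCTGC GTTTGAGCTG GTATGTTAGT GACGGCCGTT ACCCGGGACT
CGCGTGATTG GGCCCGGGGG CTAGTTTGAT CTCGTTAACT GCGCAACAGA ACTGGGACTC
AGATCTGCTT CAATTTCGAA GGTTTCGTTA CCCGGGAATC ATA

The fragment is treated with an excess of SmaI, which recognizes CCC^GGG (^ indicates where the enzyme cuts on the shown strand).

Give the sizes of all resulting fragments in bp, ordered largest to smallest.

114, 78, 21, 10 bp

SmaI sites (CCCGGG) start at positions 112, 133, 211.
SmaI cuts after base 3 of each site, so after positions 114, 135, 213.
Linear molecule, 3 cuts → 4 fragments:
  1–114 → 114 bp
  115–135 → 21 bp
  136–213 → 78 bp
  214–223 → 10 bp
Sorted largest to smallest: 114, 78, 21, 10 bp.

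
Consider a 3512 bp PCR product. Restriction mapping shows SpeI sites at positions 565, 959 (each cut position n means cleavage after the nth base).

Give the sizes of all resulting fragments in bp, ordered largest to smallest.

Linear molecule, 2 cuts → 3 fragments:
  565 − 0 = 565 bp
  959 − 565 = 394 bp
  3512 − 959 = 2553 bp
Sorted largest to smallest: 2553, 565, 394 bp.

2553, 565, 394 bp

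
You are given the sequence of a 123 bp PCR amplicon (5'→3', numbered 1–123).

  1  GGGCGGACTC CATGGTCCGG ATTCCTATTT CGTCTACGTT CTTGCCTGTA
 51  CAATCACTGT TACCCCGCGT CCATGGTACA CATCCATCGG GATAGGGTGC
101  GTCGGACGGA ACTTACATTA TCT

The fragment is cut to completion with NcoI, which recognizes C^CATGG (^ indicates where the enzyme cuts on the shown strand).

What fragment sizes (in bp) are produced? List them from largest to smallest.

NcoI sites (CCATGG) start at positions 10, 71.
NcoI cuts after the first base of each site, so after positions 10, 71.
Linear molecule, 2 cuts → 3 fragments:
  1–10 → 10 bp
  11–71 → 61 bp
  72–123 → 52 bp
Sorted largest to smallest: 61, 52, 10 bp.

61, 52, 10 bp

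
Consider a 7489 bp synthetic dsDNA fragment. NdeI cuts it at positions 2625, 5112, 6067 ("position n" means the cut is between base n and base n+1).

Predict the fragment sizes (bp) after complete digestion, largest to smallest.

Linear molecule, 3 cuts → 4 fragments:
  2625 − 0 = 2625 bp
  5112 − 2625 = 2487 bp
  6067 − 5112 = 955 bp
  7489 − 6067 = 1422 bp
Sorted largest to smallest: 2625, 2487, 1422, 955 bp.

2625, 2487, 1422, 955 bp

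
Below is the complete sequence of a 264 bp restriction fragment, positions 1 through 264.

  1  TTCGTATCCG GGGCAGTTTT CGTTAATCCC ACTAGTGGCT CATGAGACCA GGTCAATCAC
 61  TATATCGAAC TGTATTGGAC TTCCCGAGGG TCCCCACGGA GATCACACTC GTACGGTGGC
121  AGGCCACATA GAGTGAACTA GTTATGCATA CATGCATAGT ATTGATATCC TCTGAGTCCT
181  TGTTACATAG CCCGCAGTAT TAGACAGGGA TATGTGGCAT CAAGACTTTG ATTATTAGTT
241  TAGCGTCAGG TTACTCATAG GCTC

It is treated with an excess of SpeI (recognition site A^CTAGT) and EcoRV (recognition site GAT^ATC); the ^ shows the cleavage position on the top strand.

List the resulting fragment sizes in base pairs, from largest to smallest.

106, 98, 31, 29 bp

SpeI sites (ACTAGT) start at positions 31, 137.
SpeI cuts after the first base of each site, so after positions 31, 137.
The EcoRV site (GATATC) starts at position 164.
EcoRV cuts after base 3 of each site, so after position 166.
Combined cut positions: 31, 137, 166.
Linear molecule, 3 cuts → 4 fragments:
  1–31 → 31 bp
  32–137 → 106 bp
  138–166 → 29 bp
  167–264 → 98 bp
Sorted largest to smallest: 106, 98, 31, 29 bp.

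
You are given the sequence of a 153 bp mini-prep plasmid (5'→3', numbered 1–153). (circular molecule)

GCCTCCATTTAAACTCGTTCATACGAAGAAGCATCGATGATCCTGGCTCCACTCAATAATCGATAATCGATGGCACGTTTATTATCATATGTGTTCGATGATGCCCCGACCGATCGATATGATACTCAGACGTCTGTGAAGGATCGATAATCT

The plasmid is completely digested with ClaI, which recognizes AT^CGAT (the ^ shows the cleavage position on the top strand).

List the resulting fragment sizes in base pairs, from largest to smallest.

47, 43, 30, 26, 7 bp

ClaI sites (ATCGAT) start at positions 33, 59, 66, 113, 143.
ClaI cuts after base 2 of each site, so after positions 34, 60, 67, 114, 144.
Circular molecule, 5 cuts → 5 fragments:
  35–60 → 26 bp
  61–67 → 7 bp
  68–114 → 47 bp
  115–144 → 30 bp
  145–153 then 1–34 → 9 + 34 = 43 bp
Sorted largest to smallest: 47, 43, 30, 26, 7 bp.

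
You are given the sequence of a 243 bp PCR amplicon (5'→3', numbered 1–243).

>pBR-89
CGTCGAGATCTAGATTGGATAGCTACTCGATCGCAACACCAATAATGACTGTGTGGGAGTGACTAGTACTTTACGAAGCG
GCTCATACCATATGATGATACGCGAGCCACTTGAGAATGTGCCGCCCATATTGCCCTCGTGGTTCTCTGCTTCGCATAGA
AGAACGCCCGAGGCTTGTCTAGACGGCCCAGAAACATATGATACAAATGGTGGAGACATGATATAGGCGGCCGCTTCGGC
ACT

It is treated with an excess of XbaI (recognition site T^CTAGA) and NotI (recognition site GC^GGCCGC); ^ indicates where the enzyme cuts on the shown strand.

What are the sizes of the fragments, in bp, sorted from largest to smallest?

XbaI sites (TCTAGA) start at positions 9, 178.
XbaI cuts after the first base of each site, so after positions 9, 178.
The NotI site (GCGGCCGC) starts at position 227.
NotI cuts after base 2 of each site, so after position 228.
Combined cut positions: 9, 178, 228.
Linear molecule, 3 cuts → 4 fragments:
  1–9 → 9 bp
  10–178 → 169 bp
  179–228 → 50 bp
  229–243 → 15 bp
Sorted largest to smallest: 169, 50, 15, 9 bp.

169, 50, 15, 9 bp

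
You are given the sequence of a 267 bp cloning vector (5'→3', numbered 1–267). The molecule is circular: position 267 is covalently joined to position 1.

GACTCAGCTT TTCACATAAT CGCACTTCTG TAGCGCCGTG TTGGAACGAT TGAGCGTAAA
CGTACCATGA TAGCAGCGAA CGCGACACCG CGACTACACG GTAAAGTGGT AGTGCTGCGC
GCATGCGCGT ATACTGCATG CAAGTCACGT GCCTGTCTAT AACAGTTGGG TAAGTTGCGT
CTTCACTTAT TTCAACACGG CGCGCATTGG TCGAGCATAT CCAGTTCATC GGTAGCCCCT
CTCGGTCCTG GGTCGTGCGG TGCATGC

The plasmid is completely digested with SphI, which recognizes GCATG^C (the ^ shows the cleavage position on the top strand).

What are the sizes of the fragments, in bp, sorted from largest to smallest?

126, 126, 15 bp

SphI sites (GCATGC) start at positions 121, 136, 262.
SphI cuts after base 5 of each site (before the last base), so after positions 125, 140, 266.
Circular molecule, 3 cuts → 3 fragments:
  126–140 → 15 bp
  141–266 → 126 bp
  267–267 then 1–125 → 1 + 125 = 126 bp
Sorted largest to smallest: 126, 126, 15 bp.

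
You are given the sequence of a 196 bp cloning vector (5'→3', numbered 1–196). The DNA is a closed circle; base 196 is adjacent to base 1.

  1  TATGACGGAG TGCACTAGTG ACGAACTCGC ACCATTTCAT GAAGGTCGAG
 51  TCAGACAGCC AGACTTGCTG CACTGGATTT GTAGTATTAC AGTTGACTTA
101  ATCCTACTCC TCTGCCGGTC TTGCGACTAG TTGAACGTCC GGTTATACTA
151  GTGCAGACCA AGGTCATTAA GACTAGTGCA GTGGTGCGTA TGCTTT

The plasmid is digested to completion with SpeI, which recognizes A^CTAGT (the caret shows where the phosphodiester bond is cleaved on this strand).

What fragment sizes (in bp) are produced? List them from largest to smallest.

SpeI sites (ACTAGT) start at positions 14, 126, 147, 172.
SpeI cuts after the first base of each site, so after positions 14, 126, 147, 172.
Circular molecule, 4 cuts → 4 fragments:
  15–126 → 112 bp
  127–147 → 21 bp
  148–172 → 25 bp
  173–196 then 1–14 → 24 + 14 = 38 bp
Sorted largest to smallest: 112, 38, 25, 21 bp.

112, 38, 25, 21 bp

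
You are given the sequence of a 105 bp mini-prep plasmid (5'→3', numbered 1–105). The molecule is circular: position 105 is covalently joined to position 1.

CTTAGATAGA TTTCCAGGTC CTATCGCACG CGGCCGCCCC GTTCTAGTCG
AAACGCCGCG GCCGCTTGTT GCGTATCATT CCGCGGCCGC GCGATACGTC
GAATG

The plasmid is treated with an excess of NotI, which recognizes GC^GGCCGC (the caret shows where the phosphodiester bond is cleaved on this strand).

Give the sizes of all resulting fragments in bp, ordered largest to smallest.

NotI sites (GCGGCCGC) start at positions 30, 58, 83.
NotI cuts after base 2 of each site, so after positions 31, 59, 84.
Circular molecule, 3 cuts → 3 fragments:
  32–59 → 28 bp
  60–84 → 25 bp
  85–105 then 1–31 → 21 + 31 = 52 bp
Sorted largest to smallest: 52, 28, 25 bp.

52, 28, 25 bp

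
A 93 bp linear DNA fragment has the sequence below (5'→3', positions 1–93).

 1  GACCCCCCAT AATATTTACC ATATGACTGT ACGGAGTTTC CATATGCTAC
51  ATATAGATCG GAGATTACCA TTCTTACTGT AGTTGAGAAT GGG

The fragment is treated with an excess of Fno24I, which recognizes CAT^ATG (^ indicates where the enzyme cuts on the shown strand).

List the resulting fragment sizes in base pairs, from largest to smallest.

Fno24I sites (CATATG) start at positions 20, 41.
Fno24I cuts after base 3 of each site, so after positions 22, 43.
Linear molecule, 2 cuts → 3 fragments:
  1–22 → 22 bp
  23–43 → 21 bp
  44–93 → 50 bp
Sorted largest to smallest: 50, 22, 21 bp.

50, 22, 21 bp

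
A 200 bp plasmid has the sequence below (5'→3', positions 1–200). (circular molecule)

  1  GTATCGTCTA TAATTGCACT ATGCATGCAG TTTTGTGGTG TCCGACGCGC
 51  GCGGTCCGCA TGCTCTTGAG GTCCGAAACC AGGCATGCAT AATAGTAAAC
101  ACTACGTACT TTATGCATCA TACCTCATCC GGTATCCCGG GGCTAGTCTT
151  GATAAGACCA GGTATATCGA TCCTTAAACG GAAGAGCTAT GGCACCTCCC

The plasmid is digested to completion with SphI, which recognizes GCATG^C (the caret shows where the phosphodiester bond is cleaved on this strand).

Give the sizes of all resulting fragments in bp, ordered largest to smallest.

140, 35, 25 bp

SphI sites (GCATGC) start at positions 23, 58, 83.
SphI cuts after base 5 of each site (before the last base), so after positions 27, 62, 87.
Circular molecule, 3 cuts → 3 fragments:
  28–62 → 35 bp
  63–87 → 25 bp
  88–200 then 1–27 → 113 + 27 = 140 bp
Sorted largest to smallest: 140, 35, 25 bp.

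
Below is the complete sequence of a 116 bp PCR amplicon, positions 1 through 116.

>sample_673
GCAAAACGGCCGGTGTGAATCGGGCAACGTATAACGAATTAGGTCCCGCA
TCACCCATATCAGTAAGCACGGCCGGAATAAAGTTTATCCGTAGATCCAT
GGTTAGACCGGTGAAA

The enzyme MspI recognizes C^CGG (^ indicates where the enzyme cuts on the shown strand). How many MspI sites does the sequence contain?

CCGG occurs starting at positions 10, 73, 108.
MspI cuts at 3 sites.

3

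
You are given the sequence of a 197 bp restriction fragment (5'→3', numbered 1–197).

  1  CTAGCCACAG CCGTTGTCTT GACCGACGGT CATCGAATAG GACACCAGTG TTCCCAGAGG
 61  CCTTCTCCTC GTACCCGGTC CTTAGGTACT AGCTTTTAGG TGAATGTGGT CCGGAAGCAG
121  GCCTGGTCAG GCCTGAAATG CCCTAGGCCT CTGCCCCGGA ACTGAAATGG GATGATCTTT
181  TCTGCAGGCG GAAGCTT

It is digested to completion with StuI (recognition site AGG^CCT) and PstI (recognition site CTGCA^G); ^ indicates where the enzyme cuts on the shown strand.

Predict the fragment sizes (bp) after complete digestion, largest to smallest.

StuI sites (AGGCCT) start at positions 58, 119, 129, 145.
StuI cuts after base 3 of each site, so after positions 60, 121, 131, 147.
The PstI site (CTGCAG) starts at position 182.
PstI cuts after base 5 of each site (before the last base), so after position 186.
Combined cut positions: 60, 121, 131, 147, 186.
Linear molecule, 5 cuts → 6 fragments:
  1–60 → 60 bp
  61–121 → 61 bp
  122–131 → 10 bp
  132–147 → 16 bp
  148–186 → 39 bp
  187–197 → 11 bp
Sorted largest to smallest: 61, 60, 39, 16, 11, 10 bp.

61, 60, 39, 16, 11, 10 bp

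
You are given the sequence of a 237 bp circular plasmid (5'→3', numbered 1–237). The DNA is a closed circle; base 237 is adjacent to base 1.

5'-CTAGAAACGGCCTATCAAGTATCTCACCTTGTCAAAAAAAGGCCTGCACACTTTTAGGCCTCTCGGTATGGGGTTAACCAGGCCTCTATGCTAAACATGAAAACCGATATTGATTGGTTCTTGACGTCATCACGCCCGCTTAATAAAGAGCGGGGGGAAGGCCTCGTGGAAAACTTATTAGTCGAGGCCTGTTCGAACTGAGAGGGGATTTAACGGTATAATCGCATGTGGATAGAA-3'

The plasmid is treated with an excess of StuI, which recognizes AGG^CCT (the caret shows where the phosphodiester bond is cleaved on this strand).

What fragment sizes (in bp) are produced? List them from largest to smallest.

92, 79, 26, 24, 16 bp

StuI sites (AGGCCT) start at positions 40, 56, 80, 159, 185.
StuI cuts after base 3 of each site, so after positions 42, 58, 82, 161, 187.
Circular molecule, 5 cuts → 5 fragments:
  43–58 → 16 bp
  59–82 → 24 bp
  83–161 → 79 bp
  162–187 → 26 bp
  188–237 then 1–42 → 50 + 42 = 92 bp
Sorted largest to smallest: 92, 79, 26, 24, 16 bp.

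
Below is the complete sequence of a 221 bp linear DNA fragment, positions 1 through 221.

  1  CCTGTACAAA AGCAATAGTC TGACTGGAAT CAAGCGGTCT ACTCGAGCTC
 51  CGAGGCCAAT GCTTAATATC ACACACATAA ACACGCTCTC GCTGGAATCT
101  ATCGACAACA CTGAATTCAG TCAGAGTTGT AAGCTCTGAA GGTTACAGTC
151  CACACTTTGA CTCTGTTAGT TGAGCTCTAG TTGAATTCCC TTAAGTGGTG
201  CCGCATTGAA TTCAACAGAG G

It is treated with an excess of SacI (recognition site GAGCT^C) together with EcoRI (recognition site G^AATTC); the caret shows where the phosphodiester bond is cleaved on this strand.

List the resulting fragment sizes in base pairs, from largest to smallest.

SacI sites (GAGCTC) start at positions 45, 172.
SacI cuts after base 5 of each site (before the last base), so after positions 49, 176.
EcoRI sites (GAATTC) start at positions 113, 183, 208.
EcoRI cuts after the first base of each site, so after positions 113, 183, 208.
Combined cut positions: 49, 113, 176, 183, 208.
Linear molecule, 5 cuts → 6 fragments:
  1–49 → 49 bp
  50–113 → 64 bp
  114–176 → 63 bp
  177–183 → 7 bp
  184–208 → 25 bp
  209–221 → 13 bp
Sorted largest to smallest: 64, 63, 49, 25, 13, 7 bp.

64, 63, 49, 25, 13, 7 bp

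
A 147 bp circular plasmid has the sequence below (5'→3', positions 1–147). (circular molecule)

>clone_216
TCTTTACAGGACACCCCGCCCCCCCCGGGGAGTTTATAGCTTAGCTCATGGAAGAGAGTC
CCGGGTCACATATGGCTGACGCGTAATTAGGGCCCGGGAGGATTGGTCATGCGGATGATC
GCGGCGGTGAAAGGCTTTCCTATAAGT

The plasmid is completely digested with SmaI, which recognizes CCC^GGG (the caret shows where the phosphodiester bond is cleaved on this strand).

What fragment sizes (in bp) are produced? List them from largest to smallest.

78, 36, 33 bp

SmaI sites (CCCGGG) start at positions 24, 60, 93.
SmaI cuts after base 3 of each site, so after positions 26, 62, 95.
Circular molecule, 3 cuts → 3 fragments:
  27–62 → 36 bp
  63–95 → 33 bp
  96–147 then 1–26 → 52 + 26 = 78 bp
Sorted largest to smallest: 78, 36, 33 bp.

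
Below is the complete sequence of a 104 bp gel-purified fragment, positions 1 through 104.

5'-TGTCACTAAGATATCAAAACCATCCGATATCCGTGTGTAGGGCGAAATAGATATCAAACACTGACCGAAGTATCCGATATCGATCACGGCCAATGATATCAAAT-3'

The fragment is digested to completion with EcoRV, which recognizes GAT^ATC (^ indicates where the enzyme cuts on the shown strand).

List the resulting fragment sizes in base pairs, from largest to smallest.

26, 24, 19, 16, 12, 7 bp

EcoRV sites (GATATC) start at positions 10, 26, 50, 76, 95.
EcoRV cuts after base 3 of each site, so after positions 12, 28, 52, 78, 97.
Linear molecule, 5 cuts → 6 fragments:
  1–12 → 12 bp
  13–28 → 16 bp
  29–52 → 24 bp
  53–78 → 26 bp
  79–97 → 19 bp
  98–104 → 7 bp
Sorted largest to smallest: 26, 24, 19, 16, 12, 7 bp.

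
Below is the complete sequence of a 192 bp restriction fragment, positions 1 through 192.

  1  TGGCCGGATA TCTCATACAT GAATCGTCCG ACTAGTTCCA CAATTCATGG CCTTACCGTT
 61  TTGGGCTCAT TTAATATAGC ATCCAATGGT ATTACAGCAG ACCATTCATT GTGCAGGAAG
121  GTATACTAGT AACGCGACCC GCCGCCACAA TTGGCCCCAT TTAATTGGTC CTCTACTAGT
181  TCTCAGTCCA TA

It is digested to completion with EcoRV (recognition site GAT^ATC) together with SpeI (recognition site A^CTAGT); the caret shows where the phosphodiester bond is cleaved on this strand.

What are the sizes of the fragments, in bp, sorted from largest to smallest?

94, 50, 22, 17, 9 bp

The EcoRV site (GATATC) starts at position 7.
EcoRV cuts after base 3 of each site, so after position 9.
SpeI sites (ACTAGT) start at positions 31, 125, 175.
SpeI cuts after the first base of each site, so after positions 31, 125, 175.
Combined cut positions: 9, 31, 125, 175.
Linear molecule, 4 cuts → 5 fragments:
  1–9 → 9 bp
  10–31 → 22 bp
  32–125 → 94 bp
  126–175 → 50 bp
  176–192 → 17 bp
Sorted largest to smallest: 94, 50, 22, 17, 9 bp.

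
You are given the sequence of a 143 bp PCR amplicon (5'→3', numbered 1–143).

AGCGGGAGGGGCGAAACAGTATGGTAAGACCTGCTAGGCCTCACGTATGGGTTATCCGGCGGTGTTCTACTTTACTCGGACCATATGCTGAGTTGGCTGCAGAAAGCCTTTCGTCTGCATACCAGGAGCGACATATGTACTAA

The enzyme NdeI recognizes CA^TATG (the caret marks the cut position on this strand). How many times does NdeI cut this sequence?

CATATG occurs starting at positions 82, 132.
NdeI cuts at 2 sites.

2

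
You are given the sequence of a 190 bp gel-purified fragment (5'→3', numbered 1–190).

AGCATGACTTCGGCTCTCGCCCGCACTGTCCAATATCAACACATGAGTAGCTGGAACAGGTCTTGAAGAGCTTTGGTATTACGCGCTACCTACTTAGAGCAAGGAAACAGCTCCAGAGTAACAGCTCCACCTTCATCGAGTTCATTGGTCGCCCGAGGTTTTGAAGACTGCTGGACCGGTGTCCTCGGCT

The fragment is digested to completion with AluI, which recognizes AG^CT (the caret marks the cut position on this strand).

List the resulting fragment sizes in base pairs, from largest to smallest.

66, 50, 40, 20, 14 bp

AluI sites (AGCT) start at positions 49, 69, 109, 123.
AluI cuts after base 2 of each site, so after positions 50, 70, 110, 124.
Linear molecule, 4 cuts → 5 fragments:
  1–50 → 50 bp
  51–70 → 20 bp
  71–110 → 40 bp
  111–124 → 14 bp
  125–190 → 66 bp
Sorted largest to smallest: 66, 50, 40, 20, 14 bp.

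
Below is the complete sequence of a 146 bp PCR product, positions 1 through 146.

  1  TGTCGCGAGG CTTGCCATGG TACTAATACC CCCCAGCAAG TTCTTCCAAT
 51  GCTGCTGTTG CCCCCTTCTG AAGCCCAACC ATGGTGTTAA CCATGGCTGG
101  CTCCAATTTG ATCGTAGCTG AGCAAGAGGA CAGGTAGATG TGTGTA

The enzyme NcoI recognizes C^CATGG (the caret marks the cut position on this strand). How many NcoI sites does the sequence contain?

CCATGG occurs starting at positions 15, 79, 91.
NcoI cuts at 3 sites.

3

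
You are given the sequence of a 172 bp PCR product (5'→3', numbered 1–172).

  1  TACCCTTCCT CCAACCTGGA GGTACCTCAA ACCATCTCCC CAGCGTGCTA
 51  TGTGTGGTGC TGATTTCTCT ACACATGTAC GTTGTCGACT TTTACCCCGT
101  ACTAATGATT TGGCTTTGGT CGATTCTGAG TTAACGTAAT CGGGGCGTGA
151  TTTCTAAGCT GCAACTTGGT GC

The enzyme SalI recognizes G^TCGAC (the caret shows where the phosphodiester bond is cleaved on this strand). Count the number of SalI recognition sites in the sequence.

GTCGAC occurs starting at position 84.
SalI cuts at 1 site.

1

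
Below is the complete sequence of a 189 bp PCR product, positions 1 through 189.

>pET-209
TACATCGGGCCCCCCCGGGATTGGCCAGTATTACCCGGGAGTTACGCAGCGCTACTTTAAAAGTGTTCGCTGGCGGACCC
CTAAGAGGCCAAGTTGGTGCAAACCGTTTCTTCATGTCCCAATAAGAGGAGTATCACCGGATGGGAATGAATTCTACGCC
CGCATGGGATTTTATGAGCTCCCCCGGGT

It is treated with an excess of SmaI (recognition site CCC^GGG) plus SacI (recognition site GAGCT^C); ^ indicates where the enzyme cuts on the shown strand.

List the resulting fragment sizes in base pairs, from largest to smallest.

144, 20, 16, 5, 4 bp

SmaI sites (CCCGGG) start at positions 14, 34, 183.
SmaI cuts after base 3 of each site, so after positions 16, 36, 185.
The SacI site (GAGCTC) starts at position 176.
SacI cuts after base 5 of each site (before the last base), so after position 180.
Combined cut positions: 16, 36, 180, 185.
Linear molecule, 4 cuts → 5 fragments:
  1–16 → 16 bp
  17–36 → 20 bp
  37–180 → 144 bp
  181–185 → 5 bp
  186–189 → 4 bp
Sorted largest to smallest: 144, 20, 16, 5, 4 bp.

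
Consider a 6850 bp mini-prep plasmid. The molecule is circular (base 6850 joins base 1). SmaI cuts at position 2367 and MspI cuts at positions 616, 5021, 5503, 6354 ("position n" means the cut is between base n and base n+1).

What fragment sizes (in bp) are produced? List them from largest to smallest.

2654, 1751, 1112, 851, 482 bp

Combined cut positions (sorted): 616, 2367, 5021, 5503, 6354.
Circular molecule, 5 cuts → 5 fragments:
  2367 − 616 = 1751 bp
  5021 − 2367 = 2654 bp
  5503 − 5021 = 482 bp
  6354 − 5503 = 851 bp
  wrap: 6850 − 6354 + 616 = 1112 bp
Sorted largest to smallest: 2654, 1751, 1112, 851, 482 bp.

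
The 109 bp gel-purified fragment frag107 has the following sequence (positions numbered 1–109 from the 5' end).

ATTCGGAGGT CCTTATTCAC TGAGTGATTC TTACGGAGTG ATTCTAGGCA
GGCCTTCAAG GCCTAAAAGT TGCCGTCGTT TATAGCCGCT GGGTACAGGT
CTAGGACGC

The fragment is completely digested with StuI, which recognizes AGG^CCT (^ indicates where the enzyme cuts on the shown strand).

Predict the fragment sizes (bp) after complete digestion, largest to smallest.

52, 48, 9 bp

StuI sites (AGGCCT) start at positions 50, 59.
StuI cuts after base 3 of each site, so after positions 52, 61.
Linear molecule, 2 cuts → 3 fragments:
  1–52 → 52 bp
  53–61 → 9 bp
  62–109 → 48 bp
Sorted largest to smallest: 52, 48, 9 bp.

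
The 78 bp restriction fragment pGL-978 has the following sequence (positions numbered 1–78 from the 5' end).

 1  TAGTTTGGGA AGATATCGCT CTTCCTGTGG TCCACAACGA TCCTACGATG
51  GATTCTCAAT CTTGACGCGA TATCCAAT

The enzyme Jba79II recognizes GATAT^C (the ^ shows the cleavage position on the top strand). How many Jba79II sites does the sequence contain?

2

GATATC occurs starting at positions 12, 69.
Jba79II cuts at 2 sites.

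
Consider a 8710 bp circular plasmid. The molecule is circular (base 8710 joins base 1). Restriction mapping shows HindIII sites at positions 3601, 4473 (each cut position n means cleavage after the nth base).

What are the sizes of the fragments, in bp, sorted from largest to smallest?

7838, 872 bp

Circular molecule, 2 cuts → 2 fragments:
  4473 − 3601 = 872 bp
  wrap: 8710 − 4473 + 3601 = 7838 bp
Sorted largest to smallest: 7838, 872 bp.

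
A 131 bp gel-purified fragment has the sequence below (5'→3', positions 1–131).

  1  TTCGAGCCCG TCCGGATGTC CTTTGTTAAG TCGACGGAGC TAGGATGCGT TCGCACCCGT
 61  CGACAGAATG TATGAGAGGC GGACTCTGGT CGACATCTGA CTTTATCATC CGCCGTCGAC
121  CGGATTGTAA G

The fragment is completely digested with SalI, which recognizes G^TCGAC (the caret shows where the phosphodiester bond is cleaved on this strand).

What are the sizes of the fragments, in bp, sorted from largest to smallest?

SalI sites (GTCGAC) start at positions 30, 59, 89, 115.
SalI cuts after the first base of each site, so after positions 30, 59, 89, 115.
Linear molecule, 4 cuts → 5 fragments:
  1–30 → 30 bp
  31–59 → 29 bp
  60–89 → 30 bp
  90–115 → 26 bp
  116–131 → 16 bp
Sorted largest to smallest: 30, 30, 29, 26, 16 bp.

30, 30, 29, 26, 16 bp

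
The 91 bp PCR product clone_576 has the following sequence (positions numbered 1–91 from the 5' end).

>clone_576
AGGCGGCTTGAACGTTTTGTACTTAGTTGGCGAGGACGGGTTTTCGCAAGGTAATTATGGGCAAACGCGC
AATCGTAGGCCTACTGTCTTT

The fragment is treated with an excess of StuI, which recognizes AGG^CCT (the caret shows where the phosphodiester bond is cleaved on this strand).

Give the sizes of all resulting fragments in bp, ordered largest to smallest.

The StuI site (AGGCCT) starts at position 77.
StuI cuts after base 3 of each site, so after position 79.
Linear molecule, 1 cut → 2 fragments:
  1–79 → 79 bp
  80–91 → 12 bp
Sorted largest to smallest: 79, 12 bp.

79, 12 bp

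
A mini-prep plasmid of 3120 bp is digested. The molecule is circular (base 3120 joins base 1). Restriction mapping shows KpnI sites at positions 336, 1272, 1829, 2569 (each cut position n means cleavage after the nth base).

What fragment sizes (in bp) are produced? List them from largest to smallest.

936, 887, 740, 557 bp

Circular molecule, 4 cuts → 4 fragments:
  1272 − 336 = 936 bp
  1829 − 1272 = 557 bp
  2569 − 1829 = 740 bp
  wrap: 3120 − 2569 + 336 = 887 bp
Sorted largest to smallest: 936, 887, 740, 557 bp.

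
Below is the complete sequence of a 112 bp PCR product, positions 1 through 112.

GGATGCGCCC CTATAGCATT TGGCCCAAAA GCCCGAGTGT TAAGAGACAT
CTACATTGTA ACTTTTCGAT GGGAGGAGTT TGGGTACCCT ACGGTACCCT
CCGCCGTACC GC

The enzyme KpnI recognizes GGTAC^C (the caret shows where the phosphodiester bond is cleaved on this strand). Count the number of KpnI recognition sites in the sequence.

GGTACC occurs starting at positions 83, 93.
KpnI cuts at 2 sites.

2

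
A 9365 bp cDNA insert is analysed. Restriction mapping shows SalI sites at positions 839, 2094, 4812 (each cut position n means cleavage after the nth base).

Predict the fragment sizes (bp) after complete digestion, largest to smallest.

4553, 2718, 1255, 839 bp

Linear molecule, 3 cuts → 4 fragments:
  839 − 0 = 839 bp
  2094 − 839 = 1255 bp
  4812 − 2094 = 2718 bp
  9365 − 4812 = 4553 bp
Sorted largest to smallest: 4553, 2718, 1255, 839 bp.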